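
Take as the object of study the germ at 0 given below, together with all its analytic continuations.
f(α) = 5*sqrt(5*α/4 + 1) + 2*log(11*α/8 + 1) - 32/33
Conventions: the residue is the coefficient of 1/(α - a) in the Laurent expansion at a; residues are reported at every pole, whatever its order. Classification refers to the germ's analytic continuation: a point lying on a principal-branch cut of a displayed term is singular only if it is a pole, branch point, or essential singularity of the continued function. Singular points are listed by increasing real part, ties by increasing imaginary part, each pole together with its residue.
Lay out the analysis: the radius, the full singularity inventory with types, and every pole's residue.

Radius of convergence at 0: 8/11.
At -4/5: an algebraic (square-root) branch point.
At -8/11: a logarithmic branch point.

Branch term (5)*sqrt(1 - α/(-4/5)): its argument vanishes at α = -4/5, a square-root branch point, modulus 4/5.
Branch term (2)*log(1 - α/(-8/11)): its argument vanishes at α = -8/11, a logarithmic branch point, modulus 8/11.
The radius of convergence is the smallest modulus among the singular points: 8/11.
List the singular points by increasing real part (a conjugate pair: the negative imaginary part first).


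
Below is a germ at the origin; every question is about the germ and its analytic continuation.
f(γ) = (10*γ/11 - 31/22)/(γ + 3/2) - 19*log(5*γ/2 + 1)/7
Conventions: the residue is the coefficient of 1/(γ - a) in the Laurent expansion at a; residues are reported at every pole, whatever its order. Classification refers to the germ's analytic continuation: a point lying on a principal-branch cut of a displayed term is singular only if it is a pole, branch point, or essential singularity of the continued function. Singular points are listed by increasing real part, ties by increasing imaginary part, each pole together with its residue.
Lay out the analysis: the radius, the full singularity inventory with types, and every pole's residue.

Denominator factor (γ + 3/2): pole of order 1 at -3/2, modulus 3/2.
Branch term (-19/7)*log(1 - γ/(-2/5)): its argument vanishes at γ = -2/5, a logarithmic branch point, modulus 2/5.
The radius of convergence is the smallest modulus among the singular points: 2/5.
The branch term is analytic at -3/2 and contributes nothing to the residue; only the rational part matters.
At the order-1 pole -3/2 set g(γ) = (γ - (-3/2))*(rational part) = 10*γ/11 - 31/22.
Simple pole: residue = g(a) at a = -3/2, which is -61/22.
List the singular points by increasing real part (a conjugate pair: the negative imaginary part first).

Radius of convergence at 0: 2/5.
At -3/2: a pole of order 1; residue -61/22.
At -2/5: a logarithmic branch point.


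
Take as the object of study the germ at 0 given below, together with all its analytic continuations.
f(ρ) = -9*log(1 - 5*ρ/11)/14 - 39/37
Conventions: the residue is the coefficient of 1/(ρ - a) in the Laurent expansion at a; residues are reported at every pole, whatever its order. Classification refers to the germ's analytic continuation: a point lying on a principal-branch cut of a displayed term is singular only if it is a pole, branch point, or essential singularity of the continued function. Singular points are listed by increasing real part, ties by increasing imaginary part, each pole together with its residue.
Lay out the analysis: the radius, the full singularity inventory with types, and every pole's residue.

Radius of convergence at 0: 11/5.
At 11/5: a logarithmic branch point.

Branch term (-9/14)*log(1 - ρ/(11/5)): its argument vanishes at ρ = 11/5, a logarithmic branch point, modulus 11/5.
The radius of convergence is the smallest modulus among the singular points: 11/5.


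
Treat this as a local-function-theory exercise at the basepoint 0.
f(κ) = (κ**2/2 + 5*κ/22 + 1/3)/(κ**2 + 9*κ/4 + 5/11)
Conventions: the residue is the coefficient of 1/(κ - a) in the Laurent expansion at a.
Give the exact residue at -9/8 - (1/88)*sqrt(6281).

The residue is -79/176 - (2357/301488)*sqrt(6281).

The factor κ**2 + 9*κ/4 + 5/11 splits as (κ - a)(κ - a') with a = -9/8 - (1/88)*sqrt(6281), a' = -9/8 + (1/88)*sqrt(6281). At the order-1 pole a set g(κ) = (κ - a)*f(κ) = [κ**2/2 + 5*κ/22 + 1/3] / (κ - a').
Simple pole: residue = g(a) at a = -9/8 - (1/88)*sqrt(6281), which is -79/176 - (2357/301488)*sqrt(6281).


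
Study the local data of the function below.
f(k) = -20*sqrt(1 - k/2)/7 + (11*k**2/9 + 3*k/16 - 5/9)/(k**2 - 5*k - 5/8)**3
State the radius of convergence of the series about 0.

Denominator factor (k**2 - 5*k - 5/8)^3: discriminant 55/2, real irrational roots 5/2 + (1/4)*sqrt(110) and 5/2 - (1/4)*sqrt(110); poles of order 3, moduli 5/2 + (1/4)*sqrt(110) and -5/2 + (1/4)*sqrt(110).
Branch term (-20/7)*sqrt(1 - k/(2)): its argument vanishes at k = 2, a square-root branch point, modulus 2.
The radius of convergence is the smallest modulus among the singular points: -5/2 + (1/4)*sqrt(110).

The radius of convergence is -5/2 + (1/4)*sqrt(110).


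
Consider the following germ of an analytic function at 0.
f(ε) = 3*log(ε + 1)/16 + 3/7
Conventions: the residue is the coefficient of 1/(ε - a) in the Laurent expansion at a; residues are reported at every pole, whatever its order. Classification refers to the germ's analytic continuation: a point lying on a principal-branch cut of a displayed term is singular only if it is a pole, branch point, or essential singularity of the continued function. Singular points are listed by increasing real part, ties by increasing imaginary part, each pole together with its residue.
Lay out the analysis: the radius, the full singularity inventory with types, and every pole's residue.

Radius of convergence at 0: 1.
At -1: a logarithmic branch point.

Branch term (3/16)*log(1 - ε/(-1)): its argument vanishes at ε = -1, a logarithmic branch point, modulus 1.
The radius of convergence is the smallest modulus among the singular points: 1.


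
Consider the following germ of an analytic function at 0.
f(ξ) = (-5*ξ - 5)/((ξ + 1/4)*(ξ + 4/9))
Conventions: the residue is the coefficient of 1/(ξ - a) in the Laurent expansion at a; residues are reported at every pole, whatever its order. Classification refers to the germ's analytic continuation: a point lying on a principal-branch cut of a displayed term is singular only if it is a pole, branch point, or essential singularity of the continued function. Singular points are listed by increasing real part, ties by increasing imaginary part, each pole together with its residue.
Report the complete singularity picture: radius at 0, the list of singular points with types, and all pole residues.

Denominator factor (ξ + 1/4): pole of order 1 at -1/4, modulus 1/4.
Denominator factor (ξ + 4/9): pole of order 1 at -4/9, modulus 4/9.
The radius of convergence is the smallest modulus among the singular points: 1/4.
At the order-1 pole -4/9 set g(ξ) = (ξ - (-4/9))*f(ξ) = (-5*ξ - 5)/(ξ + 1/4).
Simple pole: residue = g(a) at a = -4/9, which is 100/7.
At the order-1 pole -1/4 set g(ξ) = (ξ - (-1/4))*f(ξ) = (-5*ξ - 5)/(ξ + 4/9).
Simple pole: residue = g(a) at a = -1/4, which is -135/7.
List the singular points by increasing real part (a conjugate pair: the negative imaginary part first).

Radius of convergence at 0: 1/4.
At -4/9: a pole of order 1; residue 100/7.
At -1/4: a pole of order 1; residue -135/7.


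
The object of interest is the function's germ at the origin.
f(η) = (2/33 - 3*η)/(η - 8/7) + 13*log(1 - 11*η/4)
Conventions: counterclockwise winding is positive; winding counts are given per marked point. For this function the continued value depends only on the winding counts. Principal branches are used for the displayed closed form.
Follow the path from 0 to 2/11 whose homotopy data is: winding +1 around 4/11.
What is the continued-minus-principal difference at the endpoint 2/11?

The rational part is single-valued and drops out of the difference; each branch term changes only by its own monodromy.
(13)*log(1 - η/(4/11)): each positive loop around 4/11 adds 2*pi*i to the log, so winding +1 contributes (13)*(1)*2*pi*i = (26)*pi*i.
Summing the contributions at η = 2/11 gives (26)*pi*i.

Continued minus principal equals (26)*pi*i.


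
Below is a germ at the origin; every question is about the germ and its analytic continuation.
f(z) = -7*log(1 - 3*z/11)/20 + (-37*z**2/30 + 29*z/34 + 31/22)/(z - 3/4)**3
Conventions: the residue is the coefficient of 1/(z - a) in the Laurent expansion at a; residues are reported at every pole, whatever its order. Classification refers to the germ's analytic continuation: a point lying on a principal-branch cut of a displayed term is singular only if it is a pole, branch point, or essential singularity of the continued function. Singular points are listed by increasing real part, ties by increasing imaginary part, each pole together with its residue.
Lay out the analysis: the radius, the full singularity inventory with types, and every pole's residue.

Radius of convergence at 0: 3/4.
At 3/4: a pole of order 3; residue -37/30.
At 11/3: a logarithmic branch point.

Denominator factor (z - 3/4)^3: pole of order 3 at 3/4, modulus 3/4.
Branch term (-7/20)*log(1 - z/(11/3)): its argument vanishes at z = 11/3, a logarithmic branch point, modulus 11/3.
The radius of convergence is the smallest modulus among the singular points: 3/4.
The branch term is analytic at 3/4 and contributes nothing to the residue; only the rational part matters.
At the order-3 pole 3/4 set g(z) = (z - (3/4))^3*(rational part) = -37*z**2/30 + 29*z/34 + 31/22.
Order-3 pole: residue = g''(a)/2; g''(3/4) = -37/15, so the residue is -37/30.
List the singular points by increasing real part (a conjugate pair: the negative imaginary part first).


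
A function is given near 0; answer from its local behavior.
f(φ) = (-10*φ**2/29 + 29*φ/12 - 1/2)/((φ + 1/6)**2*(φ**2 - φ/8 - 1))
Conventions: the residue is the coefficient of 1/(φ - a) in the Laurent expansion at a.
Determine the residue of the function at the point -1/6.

The residue is -1699824/544301.

At the order-2 pole -1/6 set g(φ) = (φ - (-1/6))^2*f(φ) = (-10*φ**2/29 + 29*φ/12 - 1/2)/(φ**2 - φ/8 - 1).
Order-2 pole: residue = g'(a); g'(-1/6) = -1699824/544301, so the residue is -1699824/544301.


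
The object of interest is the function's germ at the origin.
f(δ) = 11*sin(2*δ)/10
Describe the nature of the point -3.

The point is a regular point.

There is no denominator, hence no pole anywhere.
The factor -sin(2*δ) is entire.
So the germ continues analytically to -3.


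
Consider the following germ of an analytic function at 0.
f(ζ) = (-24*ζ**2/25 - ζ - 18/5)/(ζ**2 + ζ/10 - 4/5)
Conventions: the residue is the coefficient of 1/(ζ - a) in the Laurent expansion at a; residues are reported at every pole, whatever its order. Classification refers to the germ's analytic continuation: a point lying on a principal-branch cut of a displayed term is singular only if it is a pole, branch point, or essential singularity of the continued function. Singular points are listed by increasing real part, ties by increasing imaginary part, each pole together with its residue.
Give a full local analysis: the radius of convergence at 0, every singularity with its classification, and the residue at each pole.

Radius of convergence at 0: -1/20 + (1/20)*sqrt(321).
At -1/20 - (1/20)*sqrt(321): a pole of order 1; residue -113/250 + (101/750)*sqrt(321).
At -1/20 + (1/20)*sqrt(321): a pole of order 1; residue -113/250 - (101/750)*sqrt(321).

Denominator factor (ζ**2 + ζ/10 - 4/5): discriminant 321/100, real irrational roots -1/20 + (1/20)*sqrt(321) and -1/20 - (1/20)*sqrt(321); poles of order 1, moduli -1/20 + (1/20)*sqrt(321) and 1/20 + (1/20)*sqrt(321).
The radius of convergence is the smallest modulus among the singular points: -1/20 + (1/20)*sqrt(321).
The factor ζ**2 + ζ/10 - 4/5 splits as (ζ - a)(ζ - a') with a = -1/20 - (1/20)*sqrt(321), a' = -1/20 + (1/20)*sqrt(321). At the order-1 pole a set g(ζ) = (ζ - a)*f(ζ) = [-24*ζ**2/25 - ζ - 18/5] / (ζ - a').
Simple pole: residue = g(a) at a = -1/20 - (1/20)*sqrt(321), which is -113/250 + (101/750)*sqrt(321).
The factor ζ**2 + ζ/10 - 4/5 splits as (ζ - a)(ζ - a') with a = -1/20 + (1/20)*sqrt(321), a' = -1/20 - (1/20)*sqrt(321). At the order-1 pole a set g(ζ) = (ζ - a)*f(ζ) = [-24*ζ**2/25 - ζ - 18/5] / (ζ - a').
Simple pole: residue = g(a) at a = -1/20 + (1/20)*sqrt(321), which is -113/250 - (101/750)*sqrt(321).
List the singular points by increasing real part (a conjugate pair: the negative imaginary part first).


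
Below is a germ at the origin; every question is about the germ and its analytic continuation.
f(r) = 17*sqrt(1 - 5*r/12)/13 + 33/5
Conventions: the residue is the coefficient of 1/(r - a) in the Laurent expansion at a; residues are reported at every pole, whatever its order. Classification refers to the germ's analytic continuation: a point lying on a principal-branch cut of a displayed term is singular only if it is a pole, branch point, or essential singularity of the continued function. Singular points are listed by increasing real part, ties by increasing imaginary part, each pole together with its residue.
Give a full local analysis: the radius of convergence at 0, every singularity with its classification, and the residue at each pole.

Branch term (17/13)*sqrt(1 - r/(12/5)): its argument vanishes at r = 12/5, a square-root branch point, modulus 12/5.
The radius of convergence is the smallest modulus among the singular points: 12/5.

Radius of convergence at 0: 12/5.
At 12/5: an algebraic (square-root) branch point.


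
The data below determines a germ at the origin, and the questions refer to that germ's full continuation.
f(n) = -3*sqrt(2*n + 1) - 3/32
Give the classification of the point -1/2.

The point is an algebraic (square-root) branch point.

The term (-3)*sqrt(1 - n/(-1/2)) has argument 1 - -1/2/(-1/2) = 0 at -1/2: a square-root (algebraic, two-sheeted) branch point; the remaining terms are analytic or single-valued there.


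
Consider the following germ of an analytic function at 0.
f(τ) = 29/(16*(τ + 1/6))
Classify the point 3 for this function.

Denominator factors: τ + 1/6 = 19/6 at τ = 3 — none vanishes.
So the germ continues analytically to 3.

The point is a regular point.


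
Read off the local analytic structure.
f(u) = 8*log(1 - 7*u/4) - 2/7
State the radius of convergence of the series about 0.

The radius of convergence is 4/7.

Branch term (8)*log(1 - u/(4/7)): its argument vanishes at u = 4/7, a logarithmic branch point, modulus 4/7.
The radius of convergence is the smallest modulus among the singular points: 4/7.


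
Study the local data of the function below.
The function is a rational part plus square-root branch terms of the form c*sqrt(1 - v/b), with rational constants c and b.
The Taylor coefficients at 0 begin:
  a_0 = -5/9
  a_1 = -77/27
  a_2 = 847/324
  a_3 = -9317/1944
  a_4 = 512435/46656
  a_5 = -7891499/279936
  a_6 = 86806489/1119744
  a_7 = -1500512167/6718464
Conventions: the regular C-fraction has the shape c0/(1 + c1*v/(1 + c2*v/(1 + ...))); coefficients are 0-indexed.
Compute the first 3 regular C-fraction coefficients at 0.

The regular C-fraction coefficients are [-5/9, -77/15, 121/20].

Taylor coefficients (read off): a_0 = -5/9, a_1 = -77/27, a_2 = 847/324.
c0 = a_0 = -5/9. Peel one level at a time: if S = 1 + c*v/S' with S'(0) = 1, then c is the v-coefficient of S and S' = c*v/(S - 1).
S_1 = c0/f = 1 + (-77/15)*v + (9317/300)*v^2 + ...; c1 = -77/15.
S_2 = c1*v/(S_1 - 1) = 1 + (121/20)*v + ...; c2 = 121/20.


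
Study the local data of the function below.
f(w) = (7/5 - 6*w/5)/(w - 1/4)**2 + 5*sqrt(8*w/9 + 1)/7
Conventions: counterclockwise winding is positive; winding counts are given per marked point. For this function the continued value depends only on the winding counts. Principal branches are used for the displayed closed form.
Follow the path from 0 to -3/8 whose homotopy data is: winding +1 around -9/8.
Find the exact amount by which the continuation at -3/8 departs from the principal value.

Continued minus principal equals -(10/21)*sqrt(6).

The rational part is single-valued and drops out of the difference; each branch term changes only by its own monodromy.
(5/7)*sqrt(1 - w/(-9/8)): winding +1 is odd, the square root flips sign, contributing -2*(5/7)*sqrt(1 - (-3/8)/(-9/8)) = -2*(5/7)*sqrt(2/3) = -(10/21)*sqrt(6).
Summing the contributions at w = -3/8 gives -(10/21)*sqrt(6).


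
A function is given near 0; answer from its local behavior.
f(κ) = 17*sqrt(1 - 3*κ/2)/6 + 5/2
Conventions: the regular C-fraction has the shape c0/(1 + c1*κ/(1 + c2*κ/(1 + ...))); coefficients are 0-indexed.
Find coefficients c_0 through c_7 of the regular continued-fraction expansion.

Taylor coefficients (expand at 0): a_0 = 16/3, a_1 = -17/8, a_2 = -51/64, a_3 = -153/256, a_4 = -2295/4096, a_5 = -9639/16384, a_6 = -86751/131072, a_7 = -408969/524288.
c0 = a_0 = 16/3. Peel one level at a time: if S = 1 + c*κ/S' with S'(0) = 1, then c is the κ-coefficient of S and S' = c*κ/(S - 1).
S_1 = c0/f = 1 + (51/128)*κ + (5049/16384)*κ^2 + ...; c1 = 51/128.
S_2 = c1*κ/(S_1 - 1) = 1 + (-99/128)*κ + (-9/64)*κ^2 + ...; c2 = -99/128.
S_3 = c2*κ/(S_2 - 1) = 1 + (-2/11)*κ + (-25/242)*κ^2 + ...; c3 = -2/11.
S_4 = c3*κ/(S_3 - 1) = 1 + (-25/44)*κ + (-9/64)*κ^2 + ...; c4 = -25/44.
S_5 = c4*κ/(S_4 - 1) = 1 + (-99/400)*κ + (-19899/160000)*κ^2 + ...; c5 = -99/400.
S_6 = c5*κ/(S_5 - 1) = 1 + (-201/400)*κ + (-9/64)*κ^2 + ...; c6 = -201/400.
S_7 = c6*κ/(S_6 - 1) = 1 + (-75/268)*κ + ...; c7 = -75/268.

The regular C-fraction coefficients are [16/3, 51/128, -99/128, -2/11, -25/44, -99/400, -201/400, -75/268].


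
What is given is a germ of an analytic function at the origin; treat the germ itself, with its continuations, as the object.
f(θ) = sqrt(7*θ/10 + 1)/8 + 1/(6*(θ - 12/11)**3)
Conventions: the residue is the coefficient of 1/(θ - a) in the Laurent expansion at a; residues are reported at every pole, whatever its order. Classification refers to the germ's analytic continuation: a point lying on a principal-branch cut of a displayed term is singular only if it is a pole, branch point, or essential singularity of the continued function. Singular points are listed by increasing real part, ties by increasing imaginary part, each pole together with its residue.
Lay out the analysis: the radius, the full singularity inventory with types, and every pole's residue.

Denominator factor (θ - 12/11)^3: pole of order 3 at 12/11, modulus 12/11.
Branch term (1/8)*sqrt(1 - θ/(-10/7)): its argument vanishes at θ = -10/7, a square-root branch point, modulus 10/7.
The radius of convergence is the smallest modulus among the singular points: 12/11.
The branch term is analytic at 12/11 and contributes nothing to the residue; only the rational part matters.
At the order-3 pole 12/11 set g(θ) = (θ - (12/11))^3*(rational part) = 1/6.
Order-3 pole: residue = g''(a)/2; g''(12/11) = 0, so the residue is 0.
List the singular points by increasing real part (a conjugate pair: the negative imaginary part first).

Radius of convergence at 0: 12/11.
At -10/7: an algebraic (square-root) branch point.
At 12/11: a pole of order 3; residue 0.


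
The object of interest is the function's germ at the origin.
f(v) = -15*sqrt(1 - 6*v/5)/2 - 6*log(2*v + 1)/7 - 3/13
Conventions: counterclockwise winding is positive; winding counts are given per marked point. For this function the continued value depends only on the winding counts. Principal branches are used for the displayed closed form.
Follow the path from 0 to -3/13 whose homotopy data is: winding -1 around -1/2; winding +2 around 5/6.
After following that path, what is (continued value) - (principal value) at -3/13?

Continued minus principal equals (12/7)*pi*i.

The rational part is single-valued and drops out of the difference; each branch term changes only by its own monodromy.
(-15/2)*sqrt(1 - v/(5/6)): winding +2 is even, the square root returns to the same sheet, contribution 0.
(-6/7)*log(1 - v/(-1/2)): each positive loop around -1/2 adds 2*pi*i to the log, so winding -1 contributes (-6/7)*(-1)*2*pi*i = (12/7)*pi*i.
Summing the contributions at v = -3/13 gives (12/7)*pi*i.


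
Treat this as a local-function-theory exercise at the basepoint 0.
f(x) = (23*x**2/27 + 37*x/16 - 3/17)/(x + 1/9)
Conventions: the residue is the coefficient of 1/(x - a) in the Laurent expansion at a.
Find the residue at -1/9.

The residue is -251567/594864.

At the order-1 pole -1/9 set g(x) = (x - (-1/9))*f(x) = 23*x**2/27 + 37*x/16 - 3/17.
Simple pole: residue = g(a) at a = -1/9, which is -251567/594864.


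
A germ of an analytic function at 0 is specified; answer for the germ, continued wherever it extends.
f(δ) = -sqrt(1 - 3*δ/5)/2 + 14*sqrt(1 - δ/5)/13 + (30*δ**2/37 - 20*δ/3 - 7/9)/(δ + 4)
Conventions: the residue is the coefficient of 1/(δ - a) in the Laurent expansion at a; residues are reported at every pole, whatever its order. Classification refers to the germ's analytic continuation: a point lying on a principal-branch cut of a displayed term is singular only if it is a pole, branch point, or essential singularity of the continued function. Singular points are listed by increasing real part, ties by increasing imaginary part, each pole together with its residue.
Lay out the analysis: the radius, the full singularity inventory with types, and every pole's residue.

Radius of convergence at 0: 5/3.
At -4: a pole of order 1; residue 12941/333.
At 5/3: an algebraic (square-root) branch point.
At 5: an algebraic (square-root) branch point.

Denominator factor (δ + 4): pole of order 1 at -4, modulus 4.
Branch term (14/13)*sqrt(1 - δ/(5)): its argument vanishes at δ = 5, a square-root branch point, modulus 5.
Branch term (-1/2)*sqrt(1 - δ/(5/3)): its argument vanishes at δ = 5/3, a square-root branch point, modulus 5/3.
The radius of convergence is the smallest modulus among the singular points: 5/3.
The branch terms are analytic at -4 and contribute nothing to the residue; only the rational part matters.
At the order-1 pole -4 set g(δ) = (δ - (-4))*(rational part) = 30*δ**2/37 - 20*δ/3 - 7/9.
Simple pole: residue = g(a) at a = -4, which is 12941/333.
List the singular points by increasing real part (a conjugate pair: the negative imaginary part first).


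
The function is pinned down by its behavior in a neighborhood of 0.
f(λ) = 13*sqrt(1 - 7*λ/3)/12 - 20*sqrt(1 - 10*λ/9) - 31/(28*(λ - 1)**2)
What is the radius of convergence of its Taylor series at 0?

The radius of convergence is 3/7.

Denominator factor (λ - 1)^2: pole of order 2 at 1, modulus 1.
Branch term (13/12)*sqrt(1 - λ/(3/7)): its argument vanishes at λ = 3/7, a square-root branch point, modulus 3/7.
Branch term (-20)*sqrt(1 - λ/(9/10)): its argument vanishes at λ = 9/10, a square-root branch point, modulus 9/10.
The radius of convergence is the smallest modulus among the singular points: 3/7.


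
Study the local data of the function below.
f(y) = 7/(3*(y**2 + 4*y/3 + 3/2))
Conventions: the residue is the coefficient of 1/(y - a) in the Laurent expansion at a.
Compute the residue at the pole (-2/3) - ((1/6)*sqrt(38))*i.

The factor y**2 + 4*y/3 + 3/2 splits as (y - a)(y - a') with a = (-2/3) - ((1/6)*sqrt(38))*i, a' = (-2/3) + ((1/6)*sqrt(38))*i. At the order-1 pole a set g(y) = (y - a)*f(y) = [7/3] / (y - a').
Simple pole: residue = g(a) at a = (-2/3) - ((1/6)*sqrt(38))*i, which is ((7/38)*sqrt(38))*i.

The residue is ((7/38)*sqrt(38))*i.


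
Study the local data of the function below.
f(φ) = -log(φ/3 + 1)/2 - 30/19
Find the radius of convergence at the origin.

Branch term (-1/2)*log(1 - φ/(-3)): its argument vanishes at φ = -3, a logarithmic branch point, modulus 3.
The radius of convergence is the smallest modulus among the singular points: 3.

The radius of convergence is 3.


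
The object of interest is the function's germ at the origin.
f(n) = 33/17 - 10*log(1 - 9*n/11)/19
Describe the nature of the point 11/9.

The point is a logarithmic branch point.

The term (-10/19)*log(1 - n/(11/9)) has argument 1 - 11/9/(11/9) = 0 at 11/9: a logarithmic (infinitely-sheeted) branch point; the remaining terms are analytic or single-valued there.


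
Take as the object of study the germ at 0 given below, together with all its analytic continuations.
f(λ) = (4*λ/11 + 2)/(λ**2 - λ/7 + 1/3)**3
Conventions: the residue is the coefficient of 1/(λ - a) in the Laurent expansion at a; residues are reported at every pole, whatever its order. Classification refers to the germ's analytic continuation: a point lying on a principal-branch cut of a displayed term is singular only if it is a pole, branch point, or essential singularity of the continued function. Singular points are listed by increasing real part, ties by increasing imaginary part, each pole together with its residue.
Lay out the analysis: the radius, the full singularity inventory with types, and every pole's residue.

Radius of convergence at 0: (1/3)*sqrt(3).
At (1/14) - ((1/42)*sqrt(579))*i: a pole of order 3; residue ((20226024/79079627)*sqrt(579))*i.
At (1/14) + ((1/42)*sqrt(579))*i: a pole of order 3; residue -((20226024/79079627)*sqrt(579))*i.

Denominator factor (λ**2 - λ/7 + 1/3)^3: discriminant -193/147, complex-conjugate roots (1/14) + ((1/42)*sqrt(579))*i and (1/14) - ((1/42)*sqrt(579))*i; poles of order 3, moduli (1/3)*sqrt(3) and (1/3)*sqrt(3).
The radius of convergence is the smallest modulus among the singular points: (1/3)*sqrt(3).
The factor λ**2 - λ/7 + 1/3 splits as (λ - a)(λ - a') with a = (1/14) - ((1/42)*sqrt(579))*i, a' = (1/14) + ((1/42)*sqrt(579))*i. At the order-3 pole a set g(λ) = (λ - a)^3*f(λ) = [4*λ/11 + 2] / (λ - a')^3.
Order-3 pole: residue = g''(a)/2; g''((1/14) - ((1/42)*sqrt(579))*i) = ((40452048/79079627)*sqrt(579))*i, so the residue is ((20226024/79079627)*sqrt(579))*i.
The factor λ**2 - λ/7 + 1/3 splits as (λ - a)(λ - a') with a = (1/14) + ((1/42)*sqrt(579))*i, a' = (1/14) - ((1/42)*sqrt(579))*i. At the order-3 pole a set g(λ) = (λ - a)^3*f(λ) = [4*λ/11 + 2] / (λ - a')^3.
Order-3 pole: residue = g''(a)/2; g''((1/14) + ((1/42)*sqrt(579))*i) = -((40452048/79079627)*sqrt(579))*i, so the residue is -((20226024/79079627)*sqrt(579))*i.
List the singular points by increasing real part (a conjugate pair: the negative imaginary part first).


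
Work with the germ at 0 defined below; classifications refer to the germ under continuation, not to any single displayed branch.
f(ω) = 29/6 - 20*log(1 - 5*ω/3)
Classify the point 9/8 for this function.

There is no denominator, hence no pole anywhere.
Branch term log(1 - ω/(3/5)): argument at 9/8 is -7/8, nonzero, so 9/8 is not its branch point (a point on a principal cut is still regular for the continued germ).
So the germ continues analytically to 9/8.

The point is a regular point.


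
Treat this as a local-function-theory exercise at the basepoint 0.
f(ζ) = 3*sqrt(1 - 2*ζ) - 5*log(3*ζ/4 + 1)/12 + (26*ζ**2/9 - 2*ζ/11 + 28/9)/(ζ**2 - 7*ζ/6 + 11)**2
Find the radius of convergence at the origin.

Denominator factor (ζ**2 - 7*ζ/6 + 11)^2: discriminant -1535/36, complex-conjugate roots (7/12) + ((1/12)*sqrt(1535))*i and (7/12) - ((1/12)*sqrt(1535))*i; poles of order 2, moduli sqrt(11) and sqrt(11).
Branch term (3)*sqrt(1 - ζ/(1/2)): its argument vanishes at ζ = 1/2, a square-root branch point, modulus 1/2.
Branch term (-5/12)*log(1 - ζ/(-4/3)): its argument vanishes at ζ = -4/3, a logarithmic branch point, modulus 4/3.
The radius of convergence is the smallest modulus among the singular points: 1/2.

The radius of convergence is 1/2.


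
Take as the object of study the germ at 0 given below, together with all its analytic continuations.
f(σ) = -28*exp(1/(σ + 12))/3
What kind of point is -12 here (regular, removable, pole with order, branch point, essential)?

The exponent 1/(σ - (-12)) has a pole at -12, so exp(1/(σ - (-12))) takes every nonzero value near it: an essential singularity (not a pole of any order).

The point is an essential singularity.


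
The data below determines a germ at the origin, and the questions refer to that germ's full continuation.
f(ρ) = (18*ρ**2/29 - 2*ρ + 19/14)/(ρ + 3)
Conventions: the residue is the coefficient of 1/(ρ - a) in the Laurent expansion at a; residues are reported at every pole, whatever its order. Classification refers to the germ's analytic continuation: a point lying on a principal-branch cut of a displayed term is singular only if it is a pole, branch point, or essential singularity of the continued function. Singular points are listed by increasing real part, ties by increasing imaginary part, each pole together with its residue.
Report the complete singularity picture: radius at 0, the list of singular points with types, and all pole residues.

Radius of convergence at 0: 3.
At -3: a pole of order 1; residue 5255/406.

Denominator factor (ρ + 3): pole of order 1 at -3, modulus 3.
The radius of convergence is the smallest modulus among the singular points: 3.
At the order-1 pole -3 set g(ρ) = (ρ - (-3))*f(ρ) = 18*ρ**2/29 - 2*ρ + 19/14.
Simple pole: residue = g(a) at a = -3, which is 5255/406.


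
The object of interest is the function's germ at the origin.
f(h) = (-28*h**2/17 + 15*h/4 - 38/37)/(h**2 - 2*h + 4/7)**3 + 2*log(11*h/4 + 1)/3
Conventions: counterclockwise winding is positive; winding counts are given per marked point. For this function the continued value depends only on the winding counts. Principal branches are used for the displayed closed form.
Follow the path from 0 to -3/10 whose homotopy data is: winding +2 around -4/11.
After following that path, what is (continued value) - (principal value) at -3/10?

The rational part is single-valued and drops out of the difference; each branch term changes only by its own monodromy.
(2/3)*log(1 - h/(-4/11)): each positive loop around -4/11 adds 2*pi*i to the log, so winding +2 contributes (2/3)*(2)*2*pi*i = (8/3)*pi*i.
Summing the contributions at h = -3/10 gives (8/3)*pi*i.

Continued minus principal equals (8/3)*pi*i.


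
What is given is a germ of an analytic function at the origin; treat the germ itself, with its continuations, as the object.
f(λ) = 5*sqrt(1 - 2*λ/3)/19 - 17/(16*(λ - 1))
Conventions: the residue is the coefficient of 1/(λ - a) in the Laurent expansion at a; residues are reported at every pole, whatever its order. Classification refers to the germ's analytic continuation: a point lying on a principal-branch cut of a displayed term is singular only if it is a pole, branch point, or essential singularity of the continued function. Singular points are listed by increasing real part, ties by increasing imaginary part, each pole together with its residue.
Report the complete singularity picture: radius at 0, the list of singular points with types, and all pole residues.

Denominator factor (λ - 1): pole of order 1 at 1, modulus 1.
Branch term (5/19)*sqrt(1 - λ/(3/2)): its argument vanishes at λ = 3/2, a square-root branch point, modulus 3/2.
The radius of convergence is the smallest modulus among the singular points: 1.
The branch term is analytic at 1 and contributes nothing to the residue; only the rational part matters.
At the order-1 pole 1 set g(λ) = (λ - (1))*(rational part) = -17/16.
Simple pole: residue = g(a) at a = 1, which is -17/16.
List the singular points by increasing real part (a conjugate pair: the negative imaginary part first).

Radius of convergence at 0: 1.
At 1: a pole of order 1; residue -17/16.
At 3/2: an algebraic (square-root) branch point.


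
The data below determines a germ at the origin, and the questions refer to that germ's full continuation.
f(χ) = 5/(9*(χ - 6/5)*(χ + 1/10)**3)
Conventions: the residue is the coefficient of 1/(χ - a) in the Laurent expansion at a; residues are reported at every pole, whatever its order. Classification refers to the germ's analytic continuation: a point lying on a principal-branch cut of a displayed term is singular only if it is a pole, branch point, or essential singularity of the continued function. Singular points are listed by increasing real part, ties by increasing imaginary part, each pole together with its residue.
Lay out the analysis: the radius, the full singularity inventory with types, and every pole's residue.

Denominator factor (χ + 1/10)^3: pole of order 3 at -1/10, modulus 1/10.
Denominator factor (χ - 6/5): pole of order 1 at 6/5, modulus 6/5.
The radius of convergence is the smallest modulus among the singular points: 1/10.
At the order-3 pole -1/10 set g(χ) = (χ - (-1/10))^3*f(χ) = 5/(9*(χ - 6/5)).
Order-3 pole: residue = g''(a)/2; g''(-1/10) = -10000/19773, so the residue is -5000/19773.
At the order-1 pole 6/5 set g(χ) = (χ - (6/5))*f(χ) = 5/(9*(χ + 1/10)**3).
Simple pole: residue = g(a) at a = 6/5, which is 5000/19773.
List the singular points by increasing real part (a conjugate pair: the negative imaginary part first).

Radius of convergence at 0: 1/10.
At -1/10: a pole of order 3; residue -5000/19773.
At 6/5: a pole of order 1; residue 5000/19773.


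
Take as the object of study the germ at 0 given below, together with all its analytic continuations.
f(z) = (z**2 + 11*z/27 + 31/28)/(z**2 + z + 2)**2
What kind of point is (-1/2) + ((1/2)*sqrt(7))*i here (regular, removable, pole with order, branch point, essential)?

The denominator factor z**2 + z + 2 vanishes at (-1/2) + ((1/2)*sqrt(7))*i and appears to the power 2; the numerator there equals (-451/756) - ((8/27)*sqrt(7))*i, nonzero, and no other factor vanishes.
Hence a pole whose order is the multiplicity, 2.

The point is a pole of order 2.


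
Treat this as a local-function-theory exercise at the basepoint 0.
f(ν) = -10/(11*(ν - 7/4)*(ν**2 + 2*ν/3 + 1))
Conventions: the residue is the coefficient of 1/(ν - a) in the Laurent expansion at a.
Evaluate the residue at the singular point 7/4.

The residue is -480/2761.

At the order-1 pole 7/4 set g(ν) = (ν - (7/4))*f(ν) = -10/(11*(ν**2 + 2*ν/3 + 1)).
Simple pole: residue = g(a) at a = 7/4, which is -480/2761.


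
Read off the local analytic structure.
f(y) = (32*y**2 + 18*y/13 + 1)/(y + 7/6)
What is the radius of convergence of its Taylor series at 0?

The radius of convergence is 7/6.

Denominator factor (y + 7/6): pole of order 1 at -7/6, modulus 7/6.
The radius of convergence is the smallest modulus among the singular points: 7/6.


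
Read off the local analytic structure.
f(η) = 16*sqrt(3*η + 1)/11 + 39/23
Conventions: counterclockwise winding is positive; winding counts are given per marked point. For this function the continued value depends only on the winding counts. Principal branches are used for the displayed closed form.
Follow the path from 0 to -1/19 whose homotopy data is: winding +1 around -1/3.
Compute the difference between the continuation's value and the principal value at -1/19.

The rational part is single-valued and drops out of the difference; each branch term changes only by its own monodromy.
(16/11)*sqrt(1 - η/(-1/3)): winding +1 is odd, the square root flips sign, contributing -2*(16/11)*sqrt(1 - (-1/19)/(-1/3)) = -2*(16/11)*sqrt(16/19) = -(128/209)*sqrt(19).
Summing the contributions at η = -1/19 gives -(128/209)*sqrt(19).

Continued minus principal equals -(128/209)*sqrt(19).


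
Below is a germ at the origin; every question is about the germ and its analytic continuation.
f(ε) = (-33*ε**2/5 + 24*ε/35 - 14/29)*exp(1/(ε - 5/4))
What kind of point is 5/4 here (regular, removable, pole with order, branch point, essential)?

The point is an essential singularity.

The exponent 1/(ε - (5/4)) has a pole at 5/4, so exp(1/(ε - (5/4))) takes every nonzero value near it: an essential singularity (not a pole of any order).


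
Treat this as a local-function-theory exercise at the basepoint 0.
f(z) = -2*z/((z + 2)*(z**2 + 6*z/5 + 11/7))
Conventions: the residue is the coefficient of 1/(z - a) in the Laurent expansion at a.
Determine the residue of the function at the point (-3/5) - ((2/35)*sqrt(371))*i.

The residue is (-70/111) - ((65/11766)*sqrt(371))*i.

The factor z**2 + 6*z/5 + 11/7 splits as (z - a)(z - a') with a = (-3/5) - ((2/35)*sqrt(371))*i, a' = (-3/5) + ((2/35)*sqrt(371))*i. At the order-1 pole a set g(z) = (z - a)*f(z) = [-2*z/(z + 2)] / (z - a').
Simple pole: residue = g(a) at a = (-3/5) - ((2/35)*sqrt(371))*i, which is (-70/111) - ((65/11766)*sqrt(371))*i.


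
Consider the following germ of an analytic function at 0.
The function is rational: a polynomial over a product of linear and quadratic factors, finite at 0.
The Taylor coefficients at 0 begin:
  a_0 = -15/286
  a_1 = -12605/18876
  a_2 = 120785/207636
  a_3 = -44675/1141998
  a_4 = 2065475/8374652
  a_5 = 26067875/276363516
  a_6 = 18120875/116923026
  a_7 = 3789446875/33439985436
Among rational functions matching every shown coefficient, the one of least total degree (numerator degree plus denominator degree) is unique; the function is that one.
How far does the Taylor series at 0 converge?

The radius of convergence is -1/2 + (7/10)*sqrt(5).

No rational of total degree below 4 reproduces all 8 coefficients; solving the [2/2] Pade equations on them gives f(z) = (-2*z**2 + 17*z/12 + 3/26)/(z**2 + z - 11/5), whose expansion matches every shown term.
Denominator factor (z**2 + z - 11/5): discriminant 49/5, real irrational roots -1/2 + (7/10)*sqrt(5) and -1/2 - (7/10)*sqrt(5); poles of order 1, moduli -1/2 + (7/10)*sqrt(5) and 1/2 + (7/10)*sqrt(5).
The radius of convergence is the smallest modulus among the singular points: -1/2 + (7/10)*sqrt(5).


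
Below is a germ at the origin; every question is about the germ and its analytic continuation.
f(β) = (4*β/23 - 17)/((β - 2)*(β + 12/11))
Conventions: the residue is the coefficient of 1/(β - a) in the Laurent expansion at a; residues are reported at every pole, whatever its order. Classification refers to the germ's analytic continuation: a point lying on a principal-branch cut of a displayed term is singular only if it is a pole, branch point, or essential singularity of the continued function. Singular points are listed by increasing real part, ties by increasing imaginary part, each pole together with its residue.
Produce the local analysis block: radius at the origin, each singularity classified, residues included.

Denominator factor (β + 12/11): pole of order 1 at -12/11, modulus 12/11.
Denominator factor (β - 2): pole of order 1 at 2, modulus 2.
The radius of convergence is the smallest modulus among the singular points: 12/11.
At the order-1 pole -12/11 set g(β) = (β - (-12/11))*f(β) = (4*β/23 - 17)/(β - 2).
Simple pole: residue = g(a) at a = -12/11, which is 4349/782.
At the order-1 pole 2 set g(β) = (β - (2))*f(β) = (4*β/23 - 17)/(β + 12/11).
Simple pole: residue = g(a) at a = 2, which is -4213/782.
List the singular points by increasing real part (a conjugate pair: the negative imaginary part first).

Radius of convergence at 0: 12/11.
At -12/11: a pole of order 1; residue 4349/782.
At 2: a pole of order 1; residue -4213/782.


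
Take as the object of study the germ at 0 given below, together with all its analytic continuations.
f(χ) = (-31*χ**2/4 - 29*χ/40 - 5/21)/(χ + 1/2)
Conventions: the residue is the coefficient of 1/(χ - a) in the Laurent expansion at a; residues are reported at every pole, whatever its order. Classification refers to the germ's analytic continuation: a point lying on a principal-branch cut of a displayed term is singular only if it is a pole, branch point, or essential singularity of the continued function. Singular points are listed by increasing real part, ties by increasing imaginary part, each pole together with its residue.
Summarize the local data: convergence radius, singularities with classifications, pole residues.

Denominator factor (χ + 1/2): pole of order 1 at -1/2, modulus 1/2.
The radius of convergence is the smallest modulus among the singular points: 1/2.
At the order-1 pole -1/2 set g(χ) = (χ - (-1/2))*f(χ) = -31*χ**2/4 - 29*χ/40 - 5/21.
Simple pole: residue = g(a) at a = -1/2, which is -1523/840.

Radius of convergence at 0: 1/2.
At -1/2: a pole of order 1; residue -1523/840.
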